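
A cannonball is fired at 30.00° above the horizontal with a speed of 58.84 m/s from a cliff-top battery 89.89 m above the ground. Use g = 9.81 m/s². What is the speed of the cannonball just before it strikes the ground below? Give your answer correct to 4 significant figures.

v_x = 58.84 cos 30.00° = 50.957 m/s is unchanged throughout.
For the vertical component, v_y² = v_y0² + 2 g h = (29.420)² + 2×9.81×89.89 = 2629.2, so |v_y| = 51.276 m/s.
Impact speed = √(v_x² + v_y²) = √(2596.6 + 2629.2) = 72.29 m/s.

72.29 m/s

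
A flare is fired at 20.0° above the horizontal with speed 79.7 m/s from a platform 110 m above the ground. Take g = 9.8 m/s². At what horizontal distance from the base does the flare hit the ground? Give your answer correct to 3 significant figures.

Components: v_x = 79.7 cos 20.0° = 74.89 m/s, v_y = 79.7 sin 20.0° = 27.26 m/s.
Vertical: 0 = 110 + 27.26 t − ½(9.8) t² ⇒ 4.900 t² − 27.26 t − 110 = 0.
t = [27.26 + √(743.1 + 2156)] / 9.800 = 8.276 s.
Horizontal: R = v_x · t = 74.89 × 8.276 = 620 m.

620 m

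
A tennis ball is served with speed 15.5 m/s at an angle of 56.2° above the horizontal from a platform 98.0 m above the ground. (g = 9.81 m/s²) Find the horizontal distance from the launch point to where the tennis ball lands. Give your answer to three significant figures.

51.5 m

Components: v_x = 15.5 cos 56.2° = 8.623 m/s, v_y = 15.5 sin 56.2° = 12.88 m/s.
Vertical: 0 = 98.0 + 12.88 t − ½(9.81) t² ⇒ 4.905 t² − 12.88 t − 98.0 = 0.
t = [12.88 + √(165.9 + 1923)] / 9.810 = 5.972 s.
Horizontal: R = v_x · t = 8.623 × 5.972 = 51.5 m.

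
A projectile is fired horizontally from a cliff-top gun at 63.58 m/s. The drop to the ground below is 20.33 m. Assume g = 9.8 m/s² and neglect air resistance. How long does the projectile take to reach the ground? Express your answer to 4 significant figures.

2.037 s

The horizontal speed doesn't affect the fall. With v_y0 = 0, h = ½ g t².
t = √(2 × 20.33 / 9.8) = √4.1490 = 2.037 s.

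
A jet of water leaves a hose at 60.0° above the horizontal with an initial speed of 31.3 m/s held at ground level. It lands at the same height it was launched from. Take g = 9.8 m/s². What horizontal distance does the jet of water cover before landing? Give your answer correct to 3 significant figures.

For level ground, R = v₀² sin(2θ) / g.
sin(2 × 60.0°) = sin 120.0° = 0.8660.
R = (31.3)² × 0.8660 / 9.8 = 86.6 m.

86.6 m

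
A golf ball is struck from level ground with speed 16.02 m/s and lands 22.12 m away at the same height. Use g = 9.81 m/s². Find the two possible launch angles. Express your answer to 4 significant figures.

Level-ground range: R = v₀² sin(2θ)/g ⇒ sin 2θ = R g / v₀² = 22.12×9.81/16.02² = 0.8455.
2θ = arcsin(0.8455) = 57.726° or 180° − 57.726° = 122.274°.
So θ = 28.86° or θ = 61.14°.

28.86° and 61.14°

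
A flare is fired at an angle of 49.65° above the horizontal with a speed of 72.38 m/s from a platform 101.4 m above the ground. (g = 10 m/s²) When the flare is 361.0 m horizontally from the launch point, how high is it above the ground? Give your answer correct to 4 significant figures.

229.6 m

v_x = 72.38 cos 49.65° = 46.863 m/s, v_y0 = 72.38 sin 49.65° = 55.161 m/s.
Time to reach x = 361.0 m: t = x / v_x = 361.0 / 46.863 = 7.7033 s.
y = 101.4 + v_y0 t − ½ g t² = 101.4 + 55.161×7.7033 − 5.000×7.7033² = 229.6 m.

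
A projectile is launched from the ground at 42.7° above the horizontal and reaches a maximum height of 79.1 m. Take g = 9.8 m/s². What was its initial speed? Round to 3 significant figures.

At maximum height v_y = 0, so (v₀ sin θ)² = 2 g H.
v₀ sin 42.7° = √(2 × 9.8 × 79.1) = 39.37 m/s.
v₀ = 39.37 / sin 42.7° = 39.37 / 0.6782 = 58.1 m/s.

58.1 m/s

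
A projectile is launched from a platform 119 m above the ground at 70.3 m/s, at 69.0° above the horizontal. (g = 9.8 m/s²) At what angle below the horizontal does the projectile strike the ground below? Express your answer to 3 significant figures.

v_x = 70.3 cos 69.0° = 25.19 m/s.
At impact |v_y| = √(v_y0² + 2 g h) = √(65.63² + 2×9.8×119) = 81.48 m/s.
Angle below horizontal = arctan(|v_y| / v_x) = arctan(81.48 / 25.19) = 72.8°.

72.8°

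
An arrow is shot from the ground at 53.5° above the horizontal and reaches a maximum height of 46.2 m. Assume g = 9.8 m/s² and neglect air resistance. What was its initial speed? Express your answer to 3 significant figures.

37.4 m/s

At maximum height v_y = 0, so (v₀ sin θ)² = 2 g H.
v₀ sin 53.5° = √(2 × 9.8 × 46.2) = 30.09 m/s.
v₀ = 30.09 / sin 53.5° = 30.09 / 0.8039 = 37.4 m/s.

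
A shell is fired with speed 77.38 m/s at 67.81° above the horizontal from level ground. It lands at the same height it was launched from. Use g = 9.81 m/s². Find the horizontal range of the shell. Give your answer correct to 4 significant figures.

For level ground, R = v₀² sin(2θ) / g.
sin(2 × 67.81°) = sin 135.62° = 0.6994.
R = (77.38)² × 0.6994 / 9.81 = 426.9 m.

426.9 m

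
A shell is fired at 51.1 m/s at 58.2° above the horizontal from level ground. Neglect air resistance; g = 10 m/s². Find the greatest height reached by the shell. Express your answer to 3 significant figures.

Vertical component of launch velocity: v_y = 51.1 sin 58.2° = 43.43 m/s.
At the highest point the vertical velocity is zero, so v_y² = 2 g h_max.
h_max = (43.43)² / (2 × 10) = 1886 / 20.00 = 94.3 m.

94.3 m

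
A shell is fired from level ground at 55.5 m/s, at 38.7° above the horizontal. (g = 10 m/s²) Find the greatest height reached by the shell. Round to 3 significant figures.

Vertical component of launch velocity: v_y = 55.5 sin 38.7° = 34.70 m/s.
At the highest point the vertical velocity is zero, so v_y² = 2 g h_max.
h_max = (34.70)² / (2 × 10) = 1204 / 20.00 = 60.2 m.

60.2 m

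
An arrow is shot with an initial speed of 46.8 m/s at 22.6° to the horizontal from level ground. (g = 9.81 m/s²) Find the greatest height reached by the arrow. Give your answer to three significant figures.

16.5 m

Vertical component of launch velocity: v_y = 46.8 sin 22.6° = 17.99 m/s.
At the highest point the vertical velocity is zero, so v_y² = 2 g h_max.
h_max = (17.99)² / (2 × 9.81) = 323.6 / 19.62 = 16.5 m.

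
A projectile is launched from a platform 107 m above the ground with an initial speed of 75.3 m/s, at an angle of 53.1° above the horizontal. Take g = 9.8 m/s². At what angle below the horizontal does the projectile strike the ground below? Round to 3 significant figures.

v_x = 75.3 cos 53.1° = 45.21 m/s.
At impact |v_y| = √(v_y0² + 2 g h) = √(60.22² + 2×9.8×107) = 75.65 m/s.
Angle below horizontal = arctan(|v_y| / v_x) = arctan(75.65 / 45.21) = 59.1°.

59.1°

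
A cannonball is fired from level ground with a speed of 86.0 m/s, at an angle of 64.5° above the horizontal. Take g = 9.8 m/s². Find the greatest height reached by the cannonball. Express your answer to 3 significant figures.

Vertical component of launch velocity: v_y = 86.0 sin 64.5° = 77.62 m/s.
At the highest point the vertical velocity is zero, so v_y² = 2 g h_max.
h_max = (77.62)² / (2 × 9.8) = 6025 / 19.60 = 307 m.

307 m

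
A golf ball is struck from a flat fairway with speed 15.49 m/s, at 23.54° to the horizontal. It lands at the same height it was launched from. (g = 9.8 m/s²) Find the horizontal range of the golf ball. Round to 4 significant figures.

17.93 m

Components: v_x = 15.49 cos 23.54° = 14.201 m/s, v_y = 15.49 sin 23.54° = 6.1865 m/s.
Time of flight (same landing height): t = 2 v_y / g = 2 × 6.1865 / 9.8 = 1.2626 s.
Range: R = v_x · t = 14.201 × 1.2626 = 17.93 m.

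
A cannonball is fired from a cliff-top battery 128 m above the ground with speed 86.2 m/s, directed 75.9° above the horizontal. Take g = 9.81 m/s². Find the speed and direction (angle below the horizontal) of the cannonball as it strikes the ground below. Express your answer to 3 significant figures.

v_x = 86.2 cos 75.9° = 21.00 m/s (constant).
|v_y| at impact = √((83.60)² + 2×9.81×128) = 97.47 m/s.
Speed = √(21.00² + 97.47²) = 99.7 m/s; angle = arctan(97.47/21.00) = 77.8° below horizontal.

99.7 m/s at 77.8° below the horizontal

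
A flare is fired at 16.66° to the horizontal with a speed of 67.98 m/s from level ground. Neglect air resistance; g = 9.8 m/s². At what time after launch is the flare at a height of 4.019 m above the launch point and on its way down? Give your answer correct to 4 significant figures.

3.759 s

v_y0 = 67.98 sin 16.66° = 19.489 m/s.
Set y = v_y0 t − ½ g t² = 4.019: 4.900 t² − 19.489 t + 4.019 = 0.
t = [19.489 ± √(379.82 − 78.772)] / 9.8 = (19.489 ± 17.351) / 9.8, giving t = 0.2182 s or t = 3.759 s.
On the way down corresponds to the larger root: t = 3.759 s.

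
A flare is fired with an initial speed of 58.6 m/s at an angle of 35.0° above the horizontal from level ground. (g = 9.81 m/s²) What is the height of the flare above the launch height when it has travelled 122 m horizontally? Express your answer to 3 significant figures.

53.7 m

v_x = 58.6 cos 35.0° = 48.00 m/s, v_y0 = 58.6 sin 35.0° = 33.61 m/s.
Time to reach x = 122 m: t = x / v_x = 122 / 48.00 = 2.542 s.
y = v_y0 t − ½ g t² = 33.61×2.542 − 4.905×2.542² = 53.7 m.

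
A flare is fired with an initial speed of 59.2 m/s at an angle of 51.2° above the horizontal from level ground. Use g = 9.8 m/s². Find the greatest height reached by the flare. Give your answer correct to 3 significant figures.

109 m

Vertical component of launch velocity: v_y = 59.2 sin 51.2° = 46.14 m/s.
At the highest point the vertical velocity is zero, so v_y² = 2 g h_max.
h_max = (46.14)² / (2 × 9.8) = 2129 / 19.60 = 109 m.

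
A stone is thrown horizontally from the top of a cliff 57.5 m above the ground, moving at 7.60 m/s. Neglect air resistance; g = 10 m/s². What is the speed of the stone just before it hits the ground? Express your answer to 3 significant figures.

34.8 m/s

Fall time: t = √(2 × 57.5 / 10) = 3.391 s.
At impact: v_x = 7.60 m/s (unchanged), v_y = g t = 10 × 3.391 = 33.91 m/s.
Speed = √(v_x² + v_y²) = √(57.76 + 1150) = 34.8 m/s.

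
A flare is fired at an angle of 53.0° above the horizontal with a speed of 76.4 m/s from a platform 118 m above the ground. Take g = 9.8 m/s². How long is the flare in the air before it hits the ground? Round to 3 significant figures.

Vertical component: v_y = 76.4 sin 53.0° = 61.02 m/s.
Taking up as positive with launch at y = 118 m, landing at y = 0: 0 = 118 + 61.02 t − ½(9.8) t².
Solving 4.900 t² − 61.02 t − 118 = 0 gives t = [61.02 + √(61.02² + 4·4.900·118)] / 9.800 = 14.2 s.

14.2 s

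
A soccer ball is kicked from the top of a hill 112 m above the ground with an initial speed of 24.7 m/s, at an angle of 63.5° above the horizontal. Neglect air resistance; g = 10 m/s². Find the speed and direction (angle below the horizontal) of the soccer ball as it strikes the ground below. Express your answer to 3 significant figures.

v_x = 24.7 cos 63.5° = 11.02 m/s (constant).
|v_y| at impact = √((22.10)² + 2×10×112) = 52.23 m/s.
Speed = √(11.02² + 52.23²) = 53.4 m/s; angle = arctan(52.23/11.02) = 78.1° below horizontal.

53.4 m/s at 78.1° below the horizontal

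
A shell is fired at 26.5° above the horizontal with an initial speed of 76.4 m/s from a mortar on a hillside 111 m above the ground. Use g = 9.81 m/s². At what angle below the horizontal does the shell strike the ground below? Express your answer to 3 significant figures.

v_x = 76.4 cos 26.5° = 68.37 m/s.
At impact |v_y| = √(v_y0² + 2 g h) = √(34.09² + 2×9.81×111) = 57.79 m/s.
Angle below horizontal = arctan(|v_y| / v_x) = arctan(57.79 / 68.37) = 40.2°.

40.2°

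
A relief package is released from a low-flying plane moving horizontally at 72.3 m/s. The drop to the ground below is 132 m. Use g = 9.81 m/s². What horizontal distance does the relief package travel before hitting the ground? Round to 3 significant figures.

375 m

Initial vertical velocity is zero, so the fall time comes from h = ½ g t²: t = √(2 × 132 / 9.81) = 5.188 s.
Horizontal motion is uniform at 72.3 m/s, so x = 72.3 × 5.188 = 375 m.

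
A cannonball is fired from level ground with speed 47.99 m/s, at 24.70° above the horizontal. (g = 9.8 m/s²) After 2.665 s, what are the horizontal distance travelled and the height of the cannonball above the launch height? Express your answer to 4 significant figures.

v_x = 47.99 cos 24.70° = 43.599 m/s; v_y0 = 47.99 sin 24.70° = 20.053 m/s.
x = v_x t = 43.599 × 2.665 = 116.2 m.
y = v_y0 t − ½ g t² = 20.053×2.665 − 4.900×2.665² = 18.64 m.

x = 116.2 m, y = 18.64 m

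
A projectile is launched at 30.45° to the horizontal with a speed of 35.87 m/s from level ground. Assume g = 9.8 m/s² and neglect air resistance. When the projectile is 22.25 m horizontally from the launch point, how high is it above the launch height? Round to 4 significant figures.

10.54 m

v_x = 35.87 cos 30.45° = 30.923 m/s, v_y0 = 35.87 sin 30.45° = 18.178 m/s.
Time to reach x = 22.25 m: t = x / v_x = 22.25 / 30.923 = 0.71953 s.
y = v_y0 t − ½ g t² = 18.178×0.71953 − 4.900×0.71953² = 10.54 m.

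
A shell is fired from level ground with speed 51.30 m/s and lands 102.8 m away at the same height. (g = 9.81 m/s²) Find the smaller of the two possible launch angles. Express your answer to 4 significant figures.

Level-ground range: R = v₀² sin(2θ)/g ⇒ sin 2θ = R g / v₀² = 102.8×9.81/51.30² = 0.3832.
2θ = arcsin(0.3832) = 22.532° or 180° − 22.532° = 157.468°.
So θ = 11.27° or θ = 78.73°.

11.27°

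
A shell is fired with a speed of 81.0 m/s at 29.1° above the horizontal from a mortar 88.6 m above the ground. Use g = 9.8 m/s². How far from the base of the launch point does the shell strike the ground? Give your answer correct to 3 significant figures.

Components: v_x = 81.0 cos 29.1° = 70.78 m/s, v_y = 81.0 sin 29.1° = 39.39 m/s.
Vertical: 0 = 88.6 + 39.39 t − ½(9.8) t² ⇒ 4.900 t² − 39.39 t − 88.6 = 0.
t = [39.39 + √(1552 + 1737)] / 9.800 = 9.871 s.
Horizontal: R = v_x · t = 70.78 × 9.871 = 699 m.

699 m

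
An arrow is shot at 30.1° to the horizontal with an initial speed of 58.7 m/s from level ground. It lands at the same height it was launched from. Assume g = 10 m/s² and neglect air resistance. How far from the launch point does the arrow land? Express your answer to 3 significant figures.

For level ground, R = v₀² sin(2θ) / g.
sin(2 × 30.1°) = sin 60.20° = 0.8678.
R = (58.7)² × 0.8678 / 10 = 299 m.

299 m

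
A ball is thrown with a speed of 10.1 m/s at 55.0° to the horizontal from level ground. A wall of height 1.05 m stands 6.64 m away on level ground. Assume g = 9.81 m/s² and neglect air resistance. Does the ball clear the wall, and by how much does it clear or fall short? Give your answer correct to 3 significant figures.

v_x = 10.1 cos 55.0° = 5.793 m/s; v_y0 = 10.1 sin 55.0° = 8.273 m/s.
Time to reach the wall: t = 6.64 / 5.793 = 1.146 s.
Height at that point: y = 8.273×1.146 − 4.905×1.146² = 3.039 m.
That is 3.039 − 1.05 = 1.99 m above the top of the wall, so the ball clears it.

Yes — it clears the wall by 1.99 m.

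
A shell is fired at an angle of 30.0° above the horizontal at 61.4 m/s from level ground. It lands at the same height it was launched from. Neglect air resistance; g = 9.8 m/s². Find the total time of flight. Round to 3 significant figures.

6.27 s

Vertical component: v_y = 61.4 sin 30.0° = 30.70 m/s.
For a projectile landing at launch height, time of flight is t = 2 v_y / g = 2 × 30.70 / 9.8 = 6.27 s.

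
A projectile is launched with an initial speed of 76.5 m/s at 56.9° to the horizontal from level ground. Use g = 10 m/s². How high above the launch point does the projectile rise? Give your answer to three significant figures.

Vertical component of launch velocity: v_y = 76.5 sin 56.9° = 64.09 m/s.
At the highest point the vertical velocity is zero, so v_y² = 2 g h_max.
h_max = (64.09)² / (2 × 10) = 4108 / 20.00 = 205 m.

205 m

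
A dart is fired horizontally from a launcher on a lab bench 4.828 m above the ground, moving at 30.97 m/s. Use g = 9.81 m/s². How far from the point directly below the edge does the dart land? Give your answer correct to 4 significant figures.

30.73 m

Initial vertical velocity is zero, so the fall time comes from h = ½ g t²: t = √(2 × 4.828 / 9.81) = 0.99212 s.
Horizontal motion is uniform at 30.97 m/s, so x = 30.97 × 0.99212 = 30.73 m.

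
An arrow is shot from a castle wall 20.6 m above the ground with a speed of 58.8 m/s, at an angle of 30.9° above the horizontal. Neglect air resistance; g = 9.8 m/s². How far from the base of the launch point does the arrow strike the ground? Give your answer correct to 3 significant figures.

342 m

Components: v_x = 58.8 cos 30.9° = 50.45 m/s, v_y = 58.8 sin 30.9° = 30.20 m/s.
Vertical: 0 = 20.6 + 30.20 t − ½(9.8) t² ⇒ 4.900 t² − 30.20 t − 20.6 = 0.
t = [30.20 + √(912.0 + 403.8)] / 9.800 = 6.783 s.
Horizontal: R = v_x · t = 50.45 × 6.783 = 342 m.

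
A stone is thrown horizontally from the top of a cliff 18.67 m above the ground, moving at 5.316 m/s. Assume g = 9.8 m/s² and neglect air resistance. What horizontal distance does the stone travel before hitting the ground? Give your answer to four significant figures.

10.38 m

Initial vertical velocity is zero, so the fall time comes from h = ½ g t²: t = √(2 × 18.67 / 9.8) = 1.9520 s.
Horizontal motion is uniform at 5.316 m/s, so x = 5.316 × 1.9520 = 10.38 m.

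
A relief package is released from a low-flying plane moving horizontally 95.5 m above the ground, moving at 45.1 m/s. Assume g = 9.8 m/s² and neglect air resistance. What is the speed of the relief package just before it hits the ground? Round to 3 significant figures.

Fall time: t = √(2 × 95.5 / 9.8) = 4.415 s.
At impact: v_x = 45.1 m/s (unchanged), v_y = g t = 9.8 × 4.415 = 43.27 m/s.
Speed = √(v_x² + v_y²) = √(2034 + 1872) = 62.5 m/s.

62.5 m/s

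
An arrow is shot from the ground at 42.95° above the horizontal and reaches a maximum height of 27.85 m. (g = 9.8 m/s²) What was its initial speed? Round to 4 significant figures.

At maximum height v_y = 0, so (v₀ sin θ)² = 2 g H.
v₀ sin 42.95° = √(2 × 9.8 × 27.85) = 23.364 m/s.
v₀ = 23.364 / sin 42.95° = 23.364 / 0.6814 = 34.29 m/s.

34.29 m/s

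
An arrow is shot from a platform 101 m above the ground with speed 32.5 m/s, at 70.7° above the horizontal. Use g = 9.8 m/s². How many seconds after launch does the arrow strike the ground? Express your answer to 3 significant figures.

Vertical component: v_y = 32.5 sin 70.7° = 30.67 m/s.
Taking up as positive with launch at y = 101 m, landing at y = 0: 0 = 101 + 30.67 t − ½(9.8) t².
Solving 4.900 t² − 30.67 t − 101 = 0 gives t = [30.67 + √(30.67² + 4·4.900·101)] / 9.800 = 8.64 s.

8.64 s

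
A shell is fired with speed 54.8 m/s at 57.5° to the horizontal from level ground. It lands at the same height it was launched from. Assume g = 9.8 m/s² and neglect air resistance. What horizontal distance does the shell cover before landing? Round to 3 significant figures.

For level ground, R = v₀² sin(2θ) / g.
sin(2 × 57.5°) = sin 115.0° = 0.9063.
R = (54.8)² × 0.9063 / 9.8 = 278 m.

278 m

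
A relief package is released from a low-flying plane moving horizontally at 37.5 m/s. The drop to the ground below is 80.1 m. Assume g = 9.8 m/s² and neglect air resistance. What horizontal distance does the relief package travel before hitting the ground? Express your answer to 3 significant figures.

Initial vertical velocity is zero, so the fall time comes from h = ½ g t²: t = √(2 × 80.1 / 9.8) = 4.043 s.
Horizontal motion is uniform at 37.5 m/s, so x = 37.5 × 4.043 = 152 m.

152 m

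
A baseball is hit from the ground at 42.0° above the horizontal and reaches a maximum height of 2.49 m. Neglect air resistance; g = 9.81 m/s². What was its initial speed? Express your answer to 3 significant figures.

10.4 m/s

At maximum height v_y = 0, so (v₀ sin θ)² = 2 g H.
v₀ sin 42.0° = √(2 × 9.81 × 2.49) = 6.990 m/s.
v₀ = 6.990 / sin 42.0° = 6.990 / 0.6691 = 10.4 m/s.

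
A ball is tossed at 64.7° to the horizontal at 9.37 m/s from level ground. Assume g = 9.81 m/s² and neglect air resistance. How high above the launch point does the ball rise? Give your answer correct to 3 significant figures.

3.66 m

Vertical component of launch velocity: v_y = 9.37 sin 64.7° = 8.471 m/s.
At the highest point the vertical velocity is zero, so v_y² = 2 g h_max.
h_max = (8.471)² / (2 × 9.81) = 71.76 / 19.62 = 3.66 m.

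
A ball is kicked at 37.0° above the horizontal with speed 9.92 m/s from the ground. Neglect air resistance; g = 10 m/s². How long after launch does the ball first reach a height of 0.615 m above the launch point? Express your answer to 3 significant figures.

v_y0 = 9.92 sin 37.0° = 5.970 m/s.
Set y = v_y0 t − ½ g t² = 0.615: 5.000 t² − 5.970 t + 0.615 = 0.
t = [5.970 ± √(35.64 − 12.30)] / 10 = (5.970 ± 4.831) / 10, giving t = 0.114 s or t = 1.08 s.
The ball is on the way up at the first time, so t = 0.114 s.

0.114 s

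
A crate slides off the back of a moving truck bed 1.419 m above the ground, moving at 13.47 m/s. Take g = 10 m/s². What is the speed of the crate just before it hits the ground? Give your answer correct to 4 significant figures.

14.49 m/s

Fall time: t = √(2 × 1.419 / 10) = 0.53273 s.
At impact: v_x = 13.47 m/s (unchanged), v_y = g t = 10 × 0.53273 = 5.3273 m/s.
Speed = √(v_x² + v_y²) = √(181.44 + 28.380) = 14.49 m/s.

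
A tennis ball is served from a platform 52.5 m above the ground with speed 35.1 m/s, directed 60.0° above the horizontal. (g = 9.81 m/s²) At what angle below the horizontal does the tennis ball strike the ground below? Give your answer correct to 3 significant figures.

68.3°

v_x = 35.1 cos 60.0° = 17.55 m/s.
At impact |v_y| = √(v_y0² + 2 g h) = √(30.40² + 2×9.81×52.5) = 44.21 m/s.
Angle below horizontal = arctan(|v_y| / v_x) = arctan(44.21 / 17.55) = 68.3°.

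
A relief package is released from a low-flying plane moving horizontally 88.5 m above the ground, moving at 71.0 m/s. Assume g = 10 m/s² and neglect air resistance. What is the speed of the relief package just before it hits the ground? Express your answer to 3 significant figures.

82.5 m/s

Fall time: t = √(2 × 88.5 / 10) = 4.207 s.
At impact: v_x = 71.0 m/s (unchanged), v_y = g t = 10 × 4.207 = 42.07 m/s.
Speed = √(v_x² + v_y²) = √(5041 + 1770) = 82.5 m/s.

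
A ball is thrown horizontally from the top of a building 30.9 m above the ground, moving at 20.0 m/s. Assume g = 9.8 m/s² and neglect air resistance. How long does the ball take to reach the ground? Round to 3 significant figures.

The horizontal speed doesn't affect the fall. With v_y0 = 0, h = ½ g t².
t = √(2 × 30.9 / 9.8) = √6.306 = 2.51 s.

2.51 s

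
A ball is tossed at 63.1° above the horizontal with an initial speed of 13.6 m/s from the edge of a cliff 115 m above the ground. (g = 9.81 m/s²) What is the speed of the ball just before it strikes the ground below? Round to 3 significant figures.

v_x = 13.6 cos 63.1° = 6.153 m/s is unchanged throughout.
For the vertical component, v_y² = v_y0² + 2 g h = (12.13)² + 2×9.81×115 = 2403, so |v_y| = 49.02 m/s.
Impact speed = √(v_x² + v_y²) = √(37.86 + 2403) = 49.4 m/s.

49.4 m/s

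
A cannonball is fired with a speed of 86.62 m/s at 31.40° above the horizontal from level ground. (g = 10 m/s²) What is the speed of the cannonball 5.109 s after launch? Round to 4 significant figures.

74.17 m/s

v_x = 86.62 cos 31.40° = 73.935 m/s (constant).
v_y(t) = 86.62 sin 31.40° − g t = 45.130 − 10 × 5.109 = -5.9600 m/s.
Speed = √(v_x² + v_y²) = √(5466.4 + 35.522) = 74.17 m/s.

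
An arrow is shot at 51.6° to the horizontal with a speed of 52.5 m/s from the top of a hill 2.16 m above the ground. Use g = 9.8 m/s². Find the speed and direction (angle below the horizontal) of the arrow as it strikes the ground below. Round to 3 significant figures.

52.9 m/s at 51.9° below the horizontal

v_x = 52.5 cos 51.6° = 32.61 m/s (constant).
|v_y| at impact = √((41.14)² + 2×9.8×2.16) = 41.65 m/s.
Speed = √(32.61² + 41.65²) = 52.9 m/s; angle = arctan(41.65/32.61) = 51.9° below horizontal.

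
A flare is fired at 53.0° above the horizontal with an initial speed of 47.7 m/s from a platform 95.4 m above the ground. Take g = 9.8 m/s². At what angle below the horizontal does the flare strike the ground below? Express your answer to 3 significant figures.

v_x = 47.7 cos 53.0° = 28.71 m/s.
At impact |v_y| = √(v_y0² + 2 g h) = √(38.09² + 2×9.8×95.4) = 57.63 m/s.
Angle below horizontal = arctan(|v_y| / v_x) = arctan(57.63 / 28.71) = 63.5°.

63.5°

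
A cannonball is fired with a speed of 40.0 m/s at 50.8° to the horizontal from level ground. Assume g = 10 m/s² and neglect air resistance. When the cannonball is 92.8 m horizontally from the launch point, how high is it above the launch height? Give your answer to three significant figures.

46.4 m

v_x = 40.0 cos 50.8° = 25.28 m/s, v_y0 = 40.0 sin 50.8° = 31.00 m/s.
Time to reach x = 92.8 m: t = x / v_x = 92.8 / 25.28 = 3.671 s.
y = v_y0 t − ½ g t² = 31.00×3.671 − 5.000×3.671² = 46.4 m.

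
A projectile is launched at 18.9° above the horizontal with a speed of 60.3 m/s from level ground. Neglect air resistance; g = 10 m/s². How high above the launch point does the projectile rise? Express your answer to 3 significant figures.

Vertical component of launch velocity: v_y = 60.3 sin 18.9° = 19.53 m/s.
At the highest point the vertical velocity is zero, so v_y² = 2 g h_max.
h_max = (19.53)² / (2 × 10) = 381.4 / 20.00 = 19.1 m.

19.1 m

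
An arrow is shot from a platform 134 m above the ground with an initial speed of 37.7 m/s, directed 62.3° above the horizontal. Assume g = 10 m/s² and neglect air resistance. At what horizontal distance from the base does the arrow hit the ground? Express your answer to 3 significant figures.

Components: v_x = 37.7 cos 62.3° = 17.52 m/s, v_y = 37.7 sin 62.3° = 33.38 m/s.
Vertical: 0 = 134 + 33.38 t − ½(10) t² ⇒ 5.000 t² − 33.38 t − 134 = 0.
t = [33.38 + √(1114 + 2680)] / 10.00 = 9.498 s.
Horizontal: R = v_x · t = 17.52 × 9.498 = 166 m.

166 m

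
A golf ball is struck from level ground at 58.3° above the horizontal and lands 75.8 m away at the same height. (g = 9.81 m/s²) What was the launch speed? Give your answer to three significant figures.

On level ground, R = v₀² sin(2θ) / g, so v₀ = √(R g / sin 2θ).
sin(2 × 58.3°) = 0.8942.
v₀ = √(75.8 × 9.81 / 0.8942) = √831.6 = 28.8 m/s.

28.8 m/s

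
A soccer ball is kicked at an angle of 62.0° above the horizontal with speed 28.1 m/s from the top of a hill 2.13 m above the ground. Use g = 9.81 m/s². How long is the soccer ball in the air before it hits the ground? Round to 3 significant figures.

Vertical component: v_y = 28.1 sin 62.0° = 24.81 m/s.
Taking up as positive with launch at y = 2.13 m, landing at y = 0: 0 = 2.13 + 24.81 t − ½(9.81) t².
Solving 4.905 t² − 24.81 t − 2.13 = 0 gives t = [24.81 + √(24.81² + 4·4.905·2.13)] / 9.810 = 5.14 s.

5.14 s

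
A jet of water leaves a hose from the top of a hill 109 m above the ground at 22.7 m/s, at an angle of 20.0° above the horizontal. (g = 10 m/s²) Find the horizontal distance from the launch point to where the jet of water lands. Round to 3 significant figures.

118 m

Components: v_x = 22.7 cos 20.0° = 21.33 m/s, v_y = 22.7 sin 20.0° = 7.764 m/s.
Vertical: 0 = 109 + 7.764 t − ½(10) t² ⇒ 5.000 t² − 7.764 t − 109 = 0.
t = [7.764 + √(60.28 + 2180)] / 10.00 = 5.510 s.
Horizontal: R = v_x · t = 21.33 × 5.510 = 118 m.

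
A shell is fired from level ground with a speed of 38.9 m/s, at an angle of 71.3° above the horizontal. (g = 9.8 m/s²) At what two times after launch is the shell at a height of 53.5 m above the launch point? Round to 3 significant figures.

1.97 s and 5.55 s

v_y0 = 38.9 sin 71.3° = 36.85 m/s.
Set y = v_y0 t − ½ g t² = 53.5: 4.900 t² − 36.85 t + 53.5 = 0.
t = [36.85 ± √(1358 − 1049)] / 9.8 = (36.85 ± 17.58) / 9.8, giving t = 1.97 s or t = 5.55 s.
So the shell is at 53.5 m at t = 1.97 s (rising) and t = 5.55 s (falling).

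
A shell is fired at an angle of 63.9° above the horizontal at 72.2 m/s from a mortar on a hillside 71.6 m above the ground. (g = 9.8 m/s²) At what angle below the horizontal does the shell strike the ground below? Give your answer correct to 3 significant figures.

67.0°

v_x = 72.2 cos 63.9° = 31.76 m/s.
At impact |v_y| = √(v_y0² + 2 g h) = √(64.84² + 2×9.8×71.6) = 74.88 m/s.
Angle below horizontal = arctan(|v_y| / v_x) = arctan(74.88 / 31.76) = 67.0°.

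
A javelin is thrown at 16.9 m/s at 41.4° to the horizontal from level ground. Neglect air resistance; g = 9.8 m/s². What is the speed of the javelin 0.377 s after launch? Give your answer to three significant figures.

v_x = 16.9 cos 41.4° = 12.68 m/s (constant).
v_y(t) = 16.9 sin 41.4° − g t = 11.18 − 9.8 × 0.377 = 7.485 m/s.
Speed = √(v_x² + v_y²) = √(160.8 + 56.03) = 14.7 m/s.

14.7 m/s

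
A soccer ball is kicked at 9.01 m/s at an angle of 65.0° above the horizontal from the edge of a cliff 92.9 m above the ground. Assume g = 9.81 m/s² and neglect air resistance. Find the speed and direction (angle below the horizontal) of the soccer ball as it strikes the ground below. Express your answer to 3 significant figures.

43.6 m/s at 85.0° below the horizontal

v_x = 9.01 cos 65.0° = 3.808 m/s (constant).
|v_y| at impact = √((8.166)² + 2×9.81×92.9) = 43.47 m/s.
Speed = √(3.808² + 43.47²) = 43.6 m/s; angle = arctan(43.47/3.808) = 85.0° below horizontal.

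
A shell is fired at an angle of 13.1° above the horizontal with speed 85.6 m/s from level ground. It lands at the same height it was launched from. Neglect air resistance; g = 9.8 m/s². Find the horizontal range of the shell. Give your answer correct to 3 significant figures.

330 m

Components: v_x = 85.6 cos 13.1° = 83.37 m/s, v_y = 85.6 sin 13.1° = 19.40 m/s.
Time of flight (same landing height): t = 2 v_y / g = 2 × 19.40 / 9.8 = 3.959 s.
Range: R = v_x · t = 83.37 × 3.959 = 330 m.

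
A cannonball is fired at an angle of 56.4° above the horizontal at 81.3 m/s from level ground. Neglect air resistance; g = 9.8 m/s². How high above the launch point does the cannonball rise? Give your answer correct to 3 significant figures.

234 m

Vertical component of launch velocity: v_y = 81.3 sin 56.4° = 67.72 m/s.
At the highest point the vertical velocity is zero, so v_y² = 2 g h_max.
h_max = (67.72)² / (2 × 9.8) = 4586 / 19.60 = 234 m.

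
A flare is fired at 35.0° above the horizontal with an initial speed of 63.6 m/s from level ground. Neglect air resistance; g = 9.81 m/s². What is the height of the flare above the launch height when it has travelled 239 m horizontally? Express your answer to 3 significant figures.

v_x = 63.6 cos 35.0° = 52.10 m/s, v_y0 = 63.6 sin 35.0° = 36.48 m/s.
Time to reach x = 239 m: t = x / v_x = 239 / 52.10 = 4.587 s.
y = v_y0 t − ½ g t² = 36.48×4.587 − 4.905×4.587² = 64.1 m.

64.1 m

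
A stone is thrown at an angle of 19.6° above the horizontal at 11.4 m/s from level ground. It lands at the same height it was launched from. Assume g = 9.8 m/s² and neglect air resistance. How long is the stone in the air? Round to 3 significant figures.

Vertical component: v_y = 11.4 sin 19.6° = 3.824 m/s.
For a projectile landing at launch height, time of flight is t = 2 v_y / g = 2 × 3.824 / 9.8 = 0.780 s.

0.780 s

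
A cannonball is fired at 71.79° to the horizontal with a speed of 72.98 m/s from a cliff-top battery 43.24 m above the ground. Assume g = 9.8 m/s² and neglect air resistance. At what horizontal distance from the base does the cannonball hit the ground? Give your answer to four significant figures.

336.3 m

Components: v_x = 72.98 cos 71.79° = 22.806 m/s, v_y = 72.98 sin 71.79° = 69.325 m/s.
Vertical: 0 = 43.24 + 69.325 t − ½(9.8) t² ⇒ 4.900 t² − 69.325 t − 43.24 = 0.
t = [69.325 + √(4806.0 + 847.50)] / 9.800 = 14.746 s.
Horizontal: R = v_x · t = 22.806 × 14.746 = 336.3 m.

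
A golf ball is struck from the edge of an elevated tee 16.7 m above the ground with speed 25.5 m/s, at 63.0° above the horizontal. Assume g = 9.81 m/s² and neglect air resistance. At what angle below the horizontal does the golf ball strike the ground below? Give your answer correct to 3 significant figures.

68.3°

v_x = 25.5 cos 63.0° = 11.58 m/s.
At impact |v_y| = √(v_y0² + 2 g h) = √(22.72² + 2×9.81×16.7) = 29.05 m/s.
Angle below horizontal = arctan(|v_y| / v_x) = arctan(29.05 / 11.58) = 68.3°.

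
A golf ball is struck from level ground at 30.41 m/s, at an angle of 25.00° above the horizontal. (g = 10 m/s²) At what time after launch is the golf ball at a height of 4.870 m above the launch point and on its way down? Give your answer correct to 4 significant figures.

2.108 s

v_y0 = 30.41 sin 25.00° = 12.852 m/s.
Set y = v_y0 t − ½ g t² = 4.870: 5.000 t² − 12.852 t + 4.870 = 0.
t = [12.852 ± √(165.17 − 97.400)] / 10 = (12.852 ± 8.2323) / 10, giving t = 0.4620 s or t = 2.108 s.
On the way down corresponds to the larger root: t = 2.108 s.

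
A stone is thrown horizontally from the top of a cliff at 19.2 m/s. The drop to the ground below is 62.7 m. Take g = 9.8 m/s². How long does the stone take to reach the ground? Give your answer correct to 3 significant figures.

The horizontal speed doesn't affect the fall. With v_y0 = 0, h = ½ g t².
t = √(2 × 62.7 / 9.8) = √12.80 = 3.58 s.

3.58 s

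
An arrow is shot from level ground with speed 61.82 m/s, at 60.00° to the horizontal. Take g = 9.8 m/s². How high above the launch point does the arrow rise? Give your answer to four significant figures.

Vertical component of launch velocity: v_y = 61.82 sin 60.00° = 53.538 m/s.
At the highest point the vertical velocity is zero, so v_y² = 2 g h_max.
h_max = (53.538)² / (2 × 9.8) = 2866.3 / 19.60 = 146.2 m.

146.2 m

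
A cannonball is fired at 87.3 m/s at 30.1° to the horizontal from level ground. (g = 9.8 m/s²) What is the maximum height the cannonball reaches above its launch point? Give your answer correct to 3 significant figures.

97.8 m

Vertical component of launch velocity: v_y = 87.3 sin 30.1° = 43.78 m/s.
At the highest point the vertical velocity is zero, so v_y² = 2 g h_max.
h_max = (43.78)² / (2 × 9.8) = 1917 / 19.60 = 97.8 m.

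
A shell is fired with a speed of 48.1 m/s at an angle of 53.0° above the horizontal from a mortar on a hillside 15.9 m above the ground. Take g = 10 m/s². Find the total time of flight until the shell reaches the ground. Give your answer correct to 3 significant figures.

Vertical component: v_y = 48.1 sin 53.0° = 38.41 m/s.
Taking up as positive with launch at y = 15.9 m, landing at y = 0: 0 = 15.9 + 38.41 t − ½(10) t².
Solving 5.000 t² − 38.41 t − 15.9 = 0 gives t = [38.41 + √(38.41² + 4·5.000·15.9)] / 10.00 = 8.08 s.

8.08 s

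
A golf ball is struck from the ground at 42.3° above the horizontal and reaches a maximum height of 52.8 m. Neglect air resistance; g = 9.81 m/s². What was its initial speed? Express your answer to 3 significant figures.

47.8 m/s

At maximum height v_y = 0, so (v₀ sin θ)² = 2 g H.
v₀ sin 42.3° = √(2 × 9.81 × 52.8) = 32.19 m/s.
v₀ = 32.19 / sin 42.3° = 32.19 / 0.6730 = 47.8 m/s.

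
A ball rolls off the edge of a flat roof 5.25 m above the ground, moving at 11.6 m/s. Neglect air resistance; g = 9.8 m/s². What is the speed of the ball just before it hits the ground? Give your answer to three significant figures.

15.4 m/s

Fall time: t = √(2 × 5.25 / 9.8) = 1.035 s.
At impact: v_x = 11.6 m/s (unchanged), v_y = g t = 9.8 × 1.035 = 10.14 m/s.
Speed = √(v_x² + v_y²) = √(134.6 + 102.8) = 15.4 m/s.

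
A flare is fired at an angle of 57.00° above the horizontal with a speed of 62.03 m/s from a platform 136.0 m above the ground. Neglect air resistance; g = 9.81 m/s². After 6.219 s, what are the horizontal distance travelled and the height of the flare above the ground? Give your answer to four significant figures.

x = 210.1 m, y = 269.8 m

v_x = 62.03 cos 57.00° = 33.784 m/s; v_y0 = 62.03 sin 57.00° = 52.023 m/s.
x = v_x t = 33.784 × 6.219 = 210.1 m.
y = 136.0 + v_y0 t − ½ g t² = 269.8 m.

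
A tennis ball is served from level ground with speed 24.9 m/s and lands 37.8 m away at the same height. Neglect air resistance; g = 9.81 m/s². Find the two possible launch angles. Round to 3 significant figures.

18.4° and 71.6°

Level-ground range: R = v₀² sin(2θ)/g ⇒ sin 2θ = R g / v₀² = 37.8×9.81/24.9² = 0.5981.
2θ = arcsin(0.5981) = 36.73° or 180° − 36.73° = 143.27°.
So θ = 18.4° or θ = 71.6°.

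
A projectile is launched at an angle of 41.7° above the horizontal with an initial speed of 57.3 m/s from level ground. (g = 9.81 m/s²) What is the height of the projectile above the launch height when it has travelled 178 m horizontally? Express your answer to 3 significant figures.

v_x = 57.3 cos 41.7° = 42.78 m/s, v_y0 = 57.3 sin 41.7° = 38.12 m/s.
Time to reach x = 178 m: t = x / v_x = 178 / 42.78 = 4.161 s.
y = v_y0 t − ½ g t² = 38.12×4.161 − 4.905×4.161² = 73.7 m.

73.7 m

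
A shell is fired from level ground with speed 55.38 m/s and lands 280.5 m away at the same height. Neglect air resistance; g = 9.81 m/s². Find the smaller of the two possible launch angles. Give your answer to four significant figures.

Level-ground range: R = v₀² sin(2θ)/g ⇒ sin 2θ = R g / v₀² = 280.5×9.81/55.38² = 0.8972.
2θ = arcsin(0.8972) = 63.792° or 180° − 63.792° = 116.208°.
So θ = 31.90° or θ = 58.10°.

31.90°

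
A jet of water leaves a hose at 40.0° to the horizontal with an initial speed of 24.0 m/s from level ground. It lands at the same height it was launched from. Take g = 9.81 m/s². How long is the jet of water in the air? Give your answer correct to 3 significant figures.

3.15 s

Vertical component: v_y = 24.0 sin 40.0° = 15.43 m/s.
For a projectile landing at launch height, time of flight is t = 2 v_y / g = 2 × 15.43 / 9.81 = 3.15 s.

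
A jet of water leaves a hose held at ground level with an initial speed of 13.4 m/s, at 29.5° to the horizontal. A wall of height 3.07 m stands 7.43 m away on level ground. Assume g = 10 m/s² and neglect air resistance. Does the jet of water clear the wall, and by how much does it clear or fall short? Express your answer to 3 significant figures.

No — it falls 0.896 m short of clearing the wall.

v_x = 13.4 cos 29.5° = 11.66 m/s; v_y0 = 13.4 sin 29.5° = 6.598 m/s.
Time to reach the wall: t = 7.43 / 11.66 = 0.6372 s.
Height at that point: y = 6.598×0.6372 − 5.000×0.6372² = 2.174 m.
That is 3.07 − 2.174 = 0.896 m below the top of the wall, so the jet of water does not clear it.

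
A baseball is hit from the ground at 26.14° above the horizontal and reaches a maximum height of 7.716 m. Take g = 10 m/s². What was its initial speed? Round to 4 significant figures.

28.20 m/s

At maximum height v_y = 0, so (v₀ sin θ)² = 2 g H.
v₀ sin 26.14° = √(2 × 10 × 7.716) = 12.423 m/s.
v₀ = 12.423 / sin 26.14° = 12.423 / 0.4406 = 28.20 m/s.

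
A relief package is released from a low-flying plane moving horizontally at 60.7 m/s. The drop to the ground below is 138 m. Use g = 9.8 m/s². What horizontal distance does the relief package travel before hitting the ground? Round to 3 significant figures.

322 m

Initial vertical velocity is zero, so the fall time comes from h = ½ g t²: t = √(2 × 138 / 9.8) = 5.307 s.
Horizontal motion is uniform at 60.7 m/s, so x = 60.7 × 5.307 = 322 m.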